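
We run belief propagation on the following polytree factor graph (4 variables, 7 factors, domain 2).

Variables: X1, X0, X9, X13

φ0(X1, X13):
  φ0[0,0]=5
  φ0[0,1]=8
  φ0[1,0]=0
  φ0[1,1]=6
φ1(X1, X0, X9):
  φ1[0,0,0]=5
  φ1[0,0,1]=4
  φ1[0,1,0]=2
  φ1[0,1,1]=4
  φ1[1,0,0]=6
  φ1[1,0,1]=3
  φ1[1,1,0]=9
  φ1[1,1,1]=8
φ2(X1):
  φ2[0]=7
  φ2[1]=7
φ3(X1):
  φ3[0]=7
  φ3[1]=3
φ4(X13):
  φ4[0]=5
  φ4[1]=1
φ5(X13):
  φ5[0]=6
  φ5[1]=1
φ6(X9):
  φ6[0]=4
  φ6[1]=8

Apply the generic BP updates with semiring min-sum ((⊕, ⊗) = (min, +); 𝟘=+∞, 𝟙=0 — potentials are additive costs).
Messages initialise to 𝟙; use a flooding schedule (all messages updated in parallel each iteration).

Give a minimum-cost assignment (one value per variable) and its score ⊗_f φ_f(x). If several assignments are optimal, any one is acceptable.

assignment: (X1=1, X0=0, X9=0, X13=1); score = 28

init: all messages = 𝟙 over 2 values
r1 m[φ0→X1] = [5, 0]
r1 m[φ0→X13] = [0, 6]
r1 m[φ1→X1] = [2, 3]
r1 m[φ1→X0] = [3, 2]
r1 m[φ1→X9] = [2, 3]
r1 m[φ2→X1] = [7, 7]
r1 m[φ3→X1] = [7, 3]
r1 m[φ4→X13] = [5, 1]
r1 m[φ5→X13] = [6, 1]
r1 m[φ6→X9] = [4, 8]
r1 m[X1→φ0] = [0, 0]
r1 m[X1→φ1] = [0, 0]
r1 m[X1→φ2] = [0, 0]
r1 m[X1→φ3] = [0, 0]
r1 m[X0→φ1] = [0, 0]
r1 m[X9→φ1] = [0, 0]
r1 m[X9→φ6] = [0, 0]
r1 m[X13→φ0] = [0, 0]
r1 m[X13→φ4] = [0, 0]
r1 m[X13→φ5] = [0, 0]
r2 m[φ0→X1] = [5, 0]
r2 m[φ0→X13] = [0, 6]
r2 m[φ1→X1] = [2, 3]
r2 m[φ1→X0] = [3, 2]
r2 m[φ1→X9] = [2, 3]
r2 m[φ2→X1] = [7, 7]
r2 m[φ3→X1] = [7, 3]
r2 m[φ4→X13] = [5, 1]
r2 m[φ5→X13] = [6, 1]
r2 m[φ6→X9] = [4, 8]
r2 m[X1→φ0] = [16, 13]
r2 m[X1→φ1] = [19, 10]
r2 m[X1→φ2] = [14, 6]
r2 m[X1→φ3] = [14, 10]
r2 m[X0→φ1] = [0, 0]
r2 m[X9→φ1] = [4, 8]
r2 m[X9→φ6] = [2, 3]
r2 m[X13→φ0] = [11, 2]
r2 m[X13→φ4] = [6, 7]
r2 m[X13→φ5] = [5, 7]
r3 m[φ0→X1] = [10, 8]
r3 m[φ0→X13] = [13, 19]
r3 m[φ1→X1] = [6, 10]
r3 m[φ1→X0] = [20, 23]
r3 m[φ1→X9] = [16, 13]
r3 m[φ2→X1] = [7, 7]
r3 m[φ3→X1] = [7, 3]
r3 m[φ4→X13] = [5, 1]
r3 m[φ5→X13] = [6, 1]
r3 m[φ6→X9] = [4, 8]
r3 m[X1→φ0] = [16, 13]
r3 m[X1→φ1] = [19, 10]
r3 m[X1→φ2] = [14, 6]
r3 m[X1→φ3] = [14, 10]
r3 m[X0→φ1] = [0, 0]
r3 m[X9→φ1] = [4, 8]
r3 m[X9→φ6] = [2, 3]
r3 m[X13→φ0] = [11, 2]
r3 m[X13→φ4] = [6, 7]
r3 m[X13→φ5] = [5, 7]
r4 m[φ0→X1] = [10, 8]
r4 m[φ0→X13] = [13, 19]
r4 m[φ1→X1] = [6, 10]
r4 m[φ1→X0] = [20, 23]
r4 m[φ1→X9] = [16, 13]
r4 m[φ2→X1] = [7, 7]
r4 m[φ3→X1] = [7, 3]
r4 m[φ4→X13] = [5, 1]
r4 m[φ5→X13] = [6, 1]
r4 m[φ6→X9] = [4, 8]
r4 m[X1→φ0] = [20, 20]
r4 m[X1→φ1] = [24, 18]
r4 m[X1→φ2] = [23, 21]
r4 m[X1→φ3] = [23, 25]
r4 m[X0→φ1] = [0, 0]
r4 m[X9→φ1] = [4, 8]
r4 m[X9→φ6] = [16, 13]
r4 m[X13→φ0] = [11, 2]
r4 m[X13→φ4] = [19, 20]
r4 m[X13→φ5] = [18, 20]
r5 m[φ0→X1] = [10, 8]
r5 m[φ0→X13] = [20, 26]
r5 m[φ1→X1] = [6, 10]
r5 m[φ1→X0] = [28, 30]
r5 m[φ1→X9] = [24, 21]
r5 m[φ2→X1] = [7, 7]
r5 m[φ3→X1] = [7, 3]
r5 m[φ4→X13] = [5, 1]
r5 m[φ5→X13] = [6, 1]
r5 m[φ6→X9] = [4, 8]
r5 m[X1→φ0] = [20, 20]
r5 m[X1→φ1] = [24, 18]
r5 m[X1→φ2] = [23, 21]
r5 m[X1→φ3] = [23, 25]
r5 m[X0→φ1] = [0, 0]
r5 m[X9→φ1] = [4, 8]
r5 m[X9→φ6] = [16, 13]
r5 m[X13→φ0] = [11, 2]
r5 m[X13→φ4] = [19, 20]
r5 m[X13→φ5] = [18, 20]
r6 m[φ0→X1] = [10, 8]
r6 m[φ0→X13] = [20, 26]
r6 m[φ1→X1] = [6, 10]
r6 m[φ1→X0] = [28, 30]
r6 m[φ1→X9] = [24, 21]
r6 m[φ2→X1] = [7, 7]
r6 m[φ3→X1] = [7, 3]
r6 m[φ4→X13] = [5, 1]
r6 m[φ5→X13] = [6, 1]
r6 m[φ6→X9] = [4, 8]
r6 m[X1→φ0] = [20, 20]
r6 m[X1→φ1] = [24, 18]
r6 m[X1→φ2] = [23, 21]
r6 m[X1→φ3] = [23, 25]
r6 m[X0→φ1] = [0, 0]
r6 m[X9→φ1] = [4, 8]
r6 m[X9→φ6] = [24, 21]
r6 m[X13→φ0] = [11, 2]
r6 m[X13→φ4] = [26, 27]
r6 m[X13→φ5] = [25, 27]
r7 m[φ0→X1] = [10, 8]
r7 m[φ0→X13] = [20, 26]
r7 m[φ1→X1] = [6, 10]
r7 m[φ1→X0] = [28, 30]
r7 m[φ1→X9] = [24, 21]
r7 m[φ2→X1] = [7, 7]
r7 m[φ3→X1] = [7, 3]
r7 m[φ4→X13] = [5, 1]
r7 m[φ5→X13] = [6, 1]
r7 m[φ6→X9] = [4, 8]
r7 m[X1→φ0] = [20, 20]
r7 m[X1→φ1] = [24, 18]
r7 m[X1→φ2] = [23, 21]
r7 m[X1→φ3] = [23, 25]
r7 m[X0→φ1] = [0, 0]
r7 m[X9→φ1] = [4, 8]
r7 m[X9→φ6] = [24, 21]
r7 m[X13→φ0] = [11, 2]
r7 m[X13→φ4] = [26, 27]
r7 m[X13→φ5] = [25, 27]
fixed point reached at round 7
traceback from X1: (X1=1, X0=0, X9=0, X13=1), score=28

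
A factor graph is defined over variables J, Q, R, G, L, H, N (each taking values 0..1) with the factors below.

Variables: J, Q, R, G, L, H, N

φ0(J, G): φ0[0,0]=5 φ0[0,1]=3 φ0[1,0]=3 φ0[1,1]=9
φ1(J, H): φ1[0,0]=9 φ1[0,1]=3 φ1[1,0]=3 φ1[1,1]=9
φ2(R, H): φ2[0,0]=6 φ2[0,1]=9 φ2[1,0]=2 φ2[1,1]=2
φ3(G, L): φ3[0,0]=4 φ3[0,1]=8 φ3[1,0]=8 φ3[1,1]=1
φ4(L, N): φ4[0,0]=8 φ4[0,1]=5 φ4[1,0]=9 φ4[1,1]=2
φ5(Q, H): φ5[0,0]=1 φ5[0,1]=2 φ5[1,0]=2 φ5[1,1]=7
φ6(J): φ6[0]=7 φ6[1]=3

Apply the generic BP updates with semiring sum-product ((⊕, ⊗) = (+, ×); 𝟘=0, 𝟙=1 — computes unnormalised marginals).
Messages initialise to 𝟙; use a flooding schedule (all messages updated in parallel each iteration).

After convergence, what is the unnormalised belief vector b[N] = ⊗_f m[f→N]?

init: all messages = 𝟙 over 2 values
r1 m[φ0→J] = [8, 12]
r1 m[φ0→G] = [8, 12]
r1 m[φ1→J] = [12, 12]
r1 m[φ1→H] = [12, 12]
r1 m[φ2→R] = [15, 4]
r1 m[φ2→H] = [8, 11]
r1 m[φ3→G] = [12, 9]
r1 m[φ3→L] = [12, 9]
r1 m[φ4→L] = [13, 11]
r1 m[φ4→N] = [17, 7]
r1 m[φ5→Q] = [3, 9]
r1 m[φ5→H] = [3, 9]
r1 m[φ6→J] = [7, 3]
r1 m[J→φ0] = [1, 1]
r1 m[J→φ1] = [1, 1]
r1 m[J→φ6] = [1, 1]
r1 m[Q→φ5] = [1, 1]
r1 m[R→φ2] = [1, 1]
r1 m[G→φ0] = [1, 1]
r1 m[G→φ3] = [1, 1]
r1 m[L→φ3] = [1, 1]
r1 m[L→φ4] = [1, 1]
r1 m[H→φ1] = [1, 1]
r1 m[H→φ2] = [1, 1]
r1 m[H→φ5] = [1, 1]
r1 m[N→φ4] = [1, 1]
r2 m[φ0→J] = [8, 12]
r2 m[φ0→G] = [8, 12]
r2 m[φ1→J] = [12, 12]
r2 m[φ1→H] = [12, 12]
r2 m[φ2→R] = [15, 4]
r2 m[φ2→H] = [8, 11]
r2 m[φ3→G] = [12, 9]
r2 m[φ3→L] = [12, 9]
r2 m[φ4→L] = [13, 11]
r2 m[φ4→N] = [17, 7]
r2 m[φ5→Q] = [3, 9]
r2 m[φ5→H] = [3, 9]
r2 m[φ6→J] = [7, 3]
r2 m[J→φ0] = [84, 36]
r2 m[J→φ1] = [56, 36]
r2 m[J→φ6] = [96, 144]
r2 m[Q→φ5] = [1, 1]
r2 m[R→φ2] = [1, 1]
r2 m[G→φ0] = [12, 9]
r2 m[G→φ3] = [8, 12]
r2 m[L→φ3] = [13, 11]
r2 m[L→φ4] = [12, 9]
r2 m[H→φ1] = [24, 99]
r2 m[H→φ2] = [36, 108]
r2 m[H→φ5] = [96, 132]
r2 m[N→φ4] = [1, 1]
r3 m[φ0→J] = [87, 117]
r3 m[φ0→G] = [528, 576]
r3 m[φ1→J] = [513, 963]
r3 m[φ1→H] = [612, 492]
r3 m[φ2→R] = [1188, 288]
r3 m[φ2→H] = [8, 11]
r3 m[φ3→G] = [140, 115]
r3 m[φ3→L] = [128, 76]
r3 m[φ4→L] = [13, 11]
r3 m[φ4→N] = [177, 78]
r3 m[φ5→Q] = [360, 1116]
r3 m[φ5→H] = [3, 9]
r3 m[φ6→J] = [7, 3]
r3 m[J→φ0] = [84, 36]
r3 m[J→φ1] = [56, 36]
r3 m[J→φ6] = [96, 144]
r3 m[Q→φ5] = [1, 1]
r3 m[R→φ2] = [1, 1]
r3 m[G→φ0] = [12, 9]
r3 m[G→φ3] = [8, 12]
r3 m[L→φ3] = [13, 11]
r3 m[L→φ4] = [12, 9]
r3 m[H→φ1] = [24, 99]
r3 m[H→φ2] = [36, 108]
r3 m[H→φ5] = [96, 132]
r3 m[N→φ4] = [1, 1]
r4 m[φ0→J] = [87, 117]
r4 m[φ0→G] = [528, 576]
r4 m[φ1→J] = [513, 963]
r4 m[φ1→H] = [612, 492]
r4 m[φ2→R] = [1188, 288]
r4 m[φ2→H] = [8, 11]
r4 m[φ3→G] = [140, 115]
r4 m[φ3→L] = [128, 76]
r4 m[φ4→L] = [13, 11]
r4 m[φ4→N] = [177, 78]
r4 m[φ5→Q] = [360, 1116]
r4 m[φ5→H] = [3, 9]
r4 m[φ6→J] = [7, 3]
r4 m[J→φ0] = [3591, 2889]
r4 m[J→φ1] = [609, 351]
r4 m[J→φ6] = [44631, 112671]
r4 m[Q→φ5] = [1, 1]
r4 m[R→φ2] = [1, 1]
r4 m[G→φ0] = [140, 115]
r4 m[G→φ3] = [528, 576]
r4 m[L→φ3] = [13, 11]
r4 m[L→φ4] = [128, 76]
r4 m[H→φ1] = [24, 99]
r4 m[H→φ2] = [1836, 4428]
r4 m[H→φ5] = [4896, 5412]
r4 m[N→φ4] = [1, 1]
r5 m[φ0→J] = [1045, 1455]
r5 m[φ0→G] = [26622, 36774]
r5 m[φ1→J] = [513, 963]
r5 m[φ1→H] = [6534, 4986]
r5 m[φ2→R] = [50868, 12528]
r5 m[φ2→H] = [8, 11]
r5 m[φ3→G] = [140, 115]
r5 m[φ3→L] = [6720, 4800]
r5 m[φ4→L] = [13, 11]
r5 m[φ4→N] = [1708, 792]
r5 m[φ5→Q] = [15720, 47676]
r5 m[φ5→H] = [3, 9]
r5 m[φ6→J] = [7, 3]
r5 m[J→φ0] = [3591, 2889]
r5 m[J→φ1] = [609, 351]
r5 m[J→φ6] = [44631, 112671]
r5 m[Q→φ5] = [1, 1]
r5 m[R→φ2] = [1, 1]
r5 m[G→φ0] = [140, 115]
r5 m[G→φ3] = [528, 576]
r5 m[L→φ3] = [13, 11]
r5 m[L→φ4] = [128, 76]
r5 m[H→φ1] = [24, 99]
r5 m[H→φ2] = [1836, 4428]
r5 m[H→φ5] = [4896, 5412]
r5 m[N→φ4] = [1, 1]
r6 m[φ0→J] = [1045, 1455]
r6 m[φ0→G] = [26622, 36774]
r6 m[φ1→J] = [513, 963]
r6 m[φ1→H] = [6534, 4986]
r6 m[φ2→R] = [50868, 12528]
r6 m[φ2→H] = [8, 11]
r6 m[φ3→G] = [140, 115]
r6 m[φ3→L] = [6720, 4800]
r6 m[φ4→L] = [13, 11]
r6 m[φ4→N] = [1708, 792]
r6 m[φ5→Q] = [15720, 47676]
r6 m[φ5→H] = [3, 9]
r6 m[φ6→J] = [7, 3]
r6 m[J→φ0] = [3591, 2889]
r6 m[J→φ1] = [7315, 4365]
r6 m[J→φ6] = [536085, 1401165]
r6 m[Q→φ5] = [1, 1]
r6 m[R→φ2] = [1, 1]
r6 m[G→φ0] = [140, 115]
r6 m[G→φ3] = [26622, 36774]
r6 m[L→φ3] = [13, 11]
r6 m[L→φ4] = [6720, 4800]
r6 m[H→φ1] = [24, 99]
r6 m[H→φ2] = [19602, 44874]
r6 m[H→φ5] = [52272, 54846]
r6 m[N→φ4] = [1, 1]
r7 m[φ0→J] = [1045, 1455]
r7 m[φ0→G] = [26622, 36774]
r7 m[φ1→J] = [513, 963]
r7 m[φ1→H] = [78930, 61230]
r7 m[φ2→R] = [521478, 128952]
r7 m[φ2→H] = [8, 11]
r7 m[φ3→G] = [140, 115]
r7 m[φ3→L] = [400680, 249750]
r7 m[φ4→L] = [13, 11]
r7 m[φ4→N] = [96960, 43200]
r7 m[φ5→Q] = [161964, 488466]
r7 m[φ5→H] = [3, 9]
r7 m[φ6→J] = [7, 3]
r7 m[J→φ0] = [3591, 2889]
r7 m[J→φ1] = [7315, 4365]
r7 m[J→φ6] = [536085, 1401165]
r7 m[Q→φ5] = [1, 1]
r7 m[R→φ2] = [1, 1]
r7 m[G→φ0] = [140, 115]
r7 m[G→φ3] = [26622, 36774]
r7 m[L→φ3] = [13, 11]
r7 m[L→φ4] = [6720, 4800]
r7 m[H→φ1] = [24, 99]
r7 m[H→φ2] = [19602, 44874]
r7 m[H→φ5] = [52272, 54846]
r7 m[N→φ4] = [1, 1]
r8 m[φ0→J] = [1045, 1455]
r8 m[φ0→G] = [26622, 36774]
r8 m[φ1→J] = [513, 963]
r8 m[φ1→H] = [78930, 61230]
r8 m[φ2→R] = [521478, 128952]
r8 m[φ2→H] = [8, 11]
r8 m[φ3→G] = [140, 115]
r8 m[φ3→L] = [400680, 249750]
r8 m[φ4→L] = [13, 11]
r8 m[φ4→N] = [96960, 43200]
r8 m[φ5→Q] = [161964, 488466]
r8 m[φ5→H] = [3, 9]
r8 m[φ6→J] = [7, 3]
r8 m[J→φ0] = [3591, 2889]
r8 m[J→φ1] = [7315, 4365]
r8 m[J→φ6] = [536085, 1401165]
r8 m[Q→φ5] = [1, 1]
r8 m[R→φ2] = [1, 1]
r8 m[G→φ0] = [140, 115]
r8 m[G→φ3] = [26622, 36774]
r8 m[L→φ3] = [13, 11]
r8 m[L→φ4] = [400680, 249750]
r8 m[H→φ1] = [24, 99]
r8 m[H→φ2] = [236790, 551070]
r8 m[H→φ5] = [631440, 673530]
r8 m[N→φ4] = [1, 1]
r9 m[φ0→J] = [1045, 1455]
r9 m[φ0→G] = [26622, 36774]
r9 m[φ1→J] = [513, 963]
r9 m[φ1→H] = [78930, 61230]
r9 m[φ2→R] = [6380370, 1575720]
r9 m[φ2→H] = [8, 11]
r9 m[φ3→G] = [140, 115]
r9 m[φ3→L] = [400680, 249750]
r9 m[φ4→L] = [13, 11]
r9 m[φ4→N] = [5453190, 2502900]
r9 m[φ5→Q] = [1978500, 5977590]
r9 m[φ5→H] = [3, 9]
r9 m[φ6→J] = [7, 3]
r9 m[J→φ0] = [3591, 2889]
r9 m[J→φ1] = [7315, 4365]
r9 m[J→φ6] = [536085, 1401165]
r9 m[Q→φ5] = [1, 1]
r9 m[R→φ2] = [1, 1]
r9 m[G→φ0] = [140, 115]
r9 m[G→φ3] = [26622, 36774]
r9 m[L→φ3] = [13, 11]
r9 m[L→φ4] = [400680, 249750]
r9 m[H→φ1] = [24, 99]
r9 m[H→φ2] = [236790, 551070]
r9 m[H→φ5] = [631440, 673530]
r9 m[N→φ4] = [1, 1]
r10 m[φ0→J] = [1045, 1455]
r10 m[φ0→G] = [26622, 36774]
r10 m[φ1→J] = [513, 963]
r10 m[φ1→H] = [78930, 61230]
r10 m[φ2→R] = [6380370, 1575720]
r10 m[φ2→H] = [8, 11]
r10 m[φ3→G] = [140, 115]
r10 m[φ3→L] = [400680, 249750]
r10 m[φ4→L] = [13, 11]
r10 m[φ4→N] = [5453190, 2502900]
r10 m[φ5→Q] = [1978500, 5977590]
r10 m[φ5→H] = [3, 9]
r10 m[φ6→J] = [7, 3]
r10 m[J→φ0] = [3591, 2889]
r10 m[J→φ1] = [7315, 4365]
r10 m[J→φ6] = [536085, 1401165]
r10 m[Q→φ5] = [1, 1]
r10 m[R→φ2] = [1, 1]
r10 m[G→φ0] = [140, 115]
r10 m[G→φ3] = [26622, 36774]
r10 m[L→φ3] = [13, 11]
r10 m[L→φ4] = [400680, 249750]
r10 m[H→φ1] = [24, 99]
r10 m[H→φ2] = [236790, 551070]
r10 m[H→φ5] = [631440, 673530]
r10 m[N→φ4] = [1, 1]
fixed point reached at round 10
b[N] = ⊗ incoming = [5453190, 2502900]

b[N] = [5453190, 2502900]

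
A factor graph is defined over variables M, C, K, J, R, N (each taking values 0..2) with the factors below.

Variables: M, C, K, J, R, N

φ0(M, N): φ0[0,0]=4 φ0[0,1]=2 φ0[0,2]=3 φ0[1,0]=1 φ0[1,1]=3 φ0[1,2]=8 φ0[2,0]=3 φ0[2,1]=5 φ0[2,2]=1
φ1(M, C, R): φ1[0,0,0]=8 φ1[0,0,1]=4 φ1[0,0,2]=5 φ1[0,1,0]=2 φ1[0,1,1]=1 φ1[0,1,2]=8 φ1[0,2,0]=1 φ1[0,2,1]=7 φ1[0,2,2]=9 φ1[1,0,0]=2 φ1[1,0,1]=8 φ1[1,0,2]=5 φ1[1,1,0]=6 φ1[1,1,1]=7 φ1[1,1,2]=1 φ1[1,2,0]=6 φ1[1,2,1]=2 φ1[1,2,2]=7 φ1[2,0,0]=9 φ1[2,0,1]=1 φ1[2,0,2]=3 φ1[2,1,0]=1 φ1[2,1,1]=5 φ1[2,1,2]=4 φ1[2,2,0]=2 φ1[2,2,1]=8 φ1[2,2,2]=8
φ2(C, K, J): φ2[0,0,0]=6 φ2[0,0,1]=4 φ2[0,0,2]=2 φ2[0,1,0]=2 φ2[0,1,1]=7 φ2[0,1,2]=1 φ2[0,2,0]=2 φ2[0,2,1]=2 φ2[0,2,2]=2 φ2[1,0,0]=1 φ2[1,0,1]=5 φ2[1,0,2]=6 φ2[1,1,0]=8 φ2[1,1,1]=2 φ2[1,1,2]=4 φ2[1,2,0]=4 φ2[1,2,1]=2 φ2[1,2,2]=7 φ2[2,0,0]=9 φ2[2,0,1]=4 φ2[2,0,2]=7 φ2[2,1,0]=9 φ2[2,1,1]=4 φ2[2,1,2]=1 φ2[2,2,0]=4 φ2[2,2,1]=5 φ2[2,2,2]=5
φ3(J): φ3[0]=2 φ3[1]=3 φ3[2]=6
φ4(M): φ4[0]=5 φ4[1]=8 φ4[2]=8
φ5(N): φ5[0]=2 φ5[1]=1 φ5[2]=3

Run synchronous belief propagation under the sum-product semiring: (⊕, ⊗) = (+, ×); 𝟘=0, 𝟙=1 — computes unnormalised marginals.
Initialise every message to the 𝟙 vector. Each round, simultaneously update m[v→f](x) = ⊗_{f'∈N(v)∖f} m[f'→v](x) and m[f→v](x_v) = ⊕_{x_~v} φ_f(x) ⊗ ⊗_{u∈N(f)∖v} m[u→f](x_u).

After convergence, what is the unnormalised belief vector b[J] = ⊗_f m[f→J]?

b[J] = [584642, 678969, 1303314]

init: all messages = 𝟙 over 3 values
r1 m[φ0→M] = [9, 12, 9]
r1 m[φ0→N] = [8, 10, 12]
r1 m[φ1→M] = [45, 44, 41]
r1 m[φ1→C] = [45, 35, 50]
r1 m[φ1→R] = [37, 43, 50]
r1 m[φ2→C] = [28, 39, 48]
r1 m[φ2→K] = [44, 38, 33]
r1 m[φ2→J] = [45, 35, 35]
r1 m[φ3→J] = [2, 3, 6]
r1 m[φ4→M] = [5, 8, 8]
r1 m[φ5→N] = [2, 1, 3]
r1 m[M→φ0] = [1, 1, 1]
r1 m[M→φ1] = [1, 1, 1]
r1 m[M→φ4] = [1, 1, 1]
r1 m[C→φ1] = [1, 1, 1]
r1 m[C→φ2] = [1, 1, 1]
r1 m[K→φ2] = [1, 1, 1]
r1 m[J→φ2] = [1, 1, 1]
r1 m[J→φ3] = [1, 1, 1]
r1 m[R→φ1] = [1, 1, 1]
r1 m[N→φ0] = [1, 1, 1]
r1 m[N→φ5] = [1, 1, 1]
r2 m[φ0→M] = [9, 12, 9]
r2 m[φ0→N] = [8, 10, 12]
r2 m[φ1→M] = [45, 44, 41]
r2 m[φ1→C] = [45, 35, 50]
r2 m[φ1→R] = [37, 43, 50]
r2 m[φ2→C] = [28, 39, 48]
r2 m[φ2→K] = [44, 38, 33]
r2 m[φ2→J] = [45, 35, 35]
r2 m[φ3→J] = [2, 3, 6]
r2 m[φ4→M] = [5, 8, 8]
r2 m[φ5→N] = [2, 1, 3]
r2 m[M→φ0] = [225, 352, 328]
r2 m[M→φ1] = [45, 96, 72]
r2 m[M→φ4] = [405, 528, 369]
r2 m[C→φ1] = [28, 39, 48]
r2 m[C→φ2] = [45, 35, 50]
r2 m[K→φ2] = [1, 1, 1]
r2 m[J→φ2] = [2, 3, 6]
r2 m[J→φ3] = [45, 35, 35]
r2 m[R→φ1] = [1, 1, 1]
r2 m[N→φ0] = [2, 1, 3]
r2 m[N→φ5] = [8, 10, 12]
r3 m[φ0→M] = [19, 29, 14]
r3 m[φ0→N] = [2236, 3146, 3819]
r3 m[φ1→M] = [1721, 1686, 1618]
r3 m[φ1→C] = [3141, 2559, 3501]
r3 m[φ1→R] = [99102, 122547, 134148]
r3 m[φ2→C] = [89, 155, 161]
r3 m[φ2→K] = [7075, 4805, 5600]
r3 m[φ2→J] = [2005, 1550, 1470]
r3 m[φ3→J] = [2, 3, 6]
r3 m[φ4→M] = [5, 8, 8]
r3 m[φ5→N] = [2, 1, 3]
r3 m[M→φ0] = [225, 352, 328]
r3 m[M→φ1] = [45, 96, 72]
r3 m[M→φ4] = [405, 528, 369]
r3 m[C→φ1] = [28, 39, 48]
r3 m[C→φ2] = [45, 35, 50]
r3 m[K→φ2] = [1, 1, 1]
r3 m[J→φ2] = [2, 3, 6]
r3 m[J→φ3] = [45, 35, 35]
r3 m[R→φ1] = [1, 1, 1]
r3 m[N→φ0] = [2, 1, 3]
r3 m[N→φ5] = [8, 10, 12]
r4 m[φ0→M] = [19, 29, 14]
r4 m[φ0→N] = [2236, 3146, 3819]
r4 m[φ1→M] = [1721, 1686, 1618]
r4 m[φ1→C] = [3141, 2559, 3501]
r4 m[φ1→R] = [99102, 122547, 134148]
r4 m[φ2→C] = [89, 155, 161]
r4 m[φ2→K] = [7075, 4805, 5600]
r4 m[φ2→J] = [2005, 1550, 1470]
r4 m[φ3→J] = [2, 3, 6]
r4 m[φ4→M] = [5, 8, 8]
r4 m[φ5→N] = [2, 1, 3]
r4 m[M→φ0] = [8605, 13488, 12944]
r4 m[M→φ1] = [95, 232, 112]
r4 m[M→φ4] = [32699, 48894, 22652]
r4 m[C→φ1] = [89, 155, 161]
r4 m[C→φ2] = [3141, 2559, 3501]
r4 m[K→φ2] = [1, 1, 1]
r4 m[J→φ2] = [2, 3, 6]
r4 m[J→φ3] = [2005, 1550, 1470]
r4 m[R→φ1] = [1, 1, 1]
r4 m[N→φ0] = [2, 1, 3]
r4 m[N→φ5] = [2236, 3146, 3819]
r5 m[φ0→M] = [19, 29, 14]
r5 m[φ0→N] = [86740, 122394, 146663]
r5 m[φ1→M] = [5955, 5920, 5605]
r5 m[φ1→C] = [6551, 5413, 7111]
r5 m[φ1→R] = [736689, 888242, 941994]
r5 m[φ2→C] = [89, 155, 161]
r5 m[φ2→K] = [500775, 341121, 397959]
r5 m[φ2→J] = [141699, 109377, 104721]
r5 m[φ3→J] = [2, 3, 6]
r5 m[φ4→M] = [5, 8, 8]
r5 m[φ5→N] = [2, 1, 3]
r5 m[M→φ0] = [8605, 13488, 12944]
r5 m[M→φ1] = [95, 232, 112]
r5 m[M→φ4] = [32699, 48894, 22652]
r5 m[C→φ1] = [89, 155, 161]
r5 m[C→φ2] = [3141, 2559, 3501]
r5 m[K→φ2] = [1, 1, 1]
r5 m[J→φ2] = [2, 3, 6]
r5 m[J→φ3] = [2005, 1550, 1470]
r5 m[R→φ1] = [1, 1, 1]
r5 m[N→φ0] = [2, 1, 3]
r5 m[N→φ5] = [2236, 3146, 3819]
r6 m[φ0→M] = [19, 29, 14]
r6 m[φ0→N] = [86740, 122394, 146663]
r6 m[φ1→M] = [5955, 5920, 5605]
r6 m[φ1→C] = [6551, 5413, 7111]
r6 m[φ1→R] = [736689, 888242, 941994]
r6 m[φ2→C] = [89, 155, 161]
r6 m[φ2→K] = [500775, 341121, 397959]
r6 m[φ2→J] = [141699, 109377, 104721]
r6 m[φ3→J] = [2, 3, 6]
r6 m[φ4→M] = [5, 8, 8]
r6 m[φ5→N] = [2, 1, 3]
r6 m[M→φ0] = [29775, 47360, 44840]
r6 m[M→φ1] = [95, 232, 112]
r6 m[M→φ4] = [113145, 171680, 78470]
r6 m[C→φ1] = [89, 155, 161]
r6 m[C→φ2] = [6551, 5413, 7111]
r6 m[K→φ2] = [1, 1, 1]
r6 m[J→φ2] = [2, 3, 6]
r6 m[J→φ3] = [141699, 109377, 104721]
r6 m[R→φ1] = [1, 1, 1]
r6 m[N→φ0] = [2, 1, 3]
r6 m[N→φ5] = [86740, 122394, 146663]
r7 m[φ0→M] = [19, 29, 14]
r7 m[φ0→N] = [300980, 425830, 513045]
r7 m[φ1→M] = [5955, 5920, 5605]
r7 m[φ1→C] = [6551, 5413, 7111]
r7 m[φ1→R] = [736689, 888242, 941994]
r7 m[φ2→C] = [89, 155, 161]
r7 m[φ2→K] = [1034717, 708075, 824133]
r7 m[φ2→J] = [292321, 226323, 217219]
r7 m[φ3→J] = [2, 3, 6]
r7 m[φ4→M] = [5, 8, 8]
r7 m[φ5→N] = [2, 1, 3]
r7 m[M→φ0] = [29775, 47360, 44840]
r7 m[M→φ1] = [95, 232, 112]
r7 m[M→φ4] = [113145, 171680, 78470]
r7 m[C→φ1] = [89, 155, 161]
r7 m[C→φ2] = [6551, 5413, 7111]
r7 m[K→φ2] = [1, 1, 1]
r7 m[J→φ2] = [2, 3, 6]
r7 m[J→φ3] = [141699, 109377, 104721]
r7 m[R→φ1] = [1, 1, 1]
r7 m[N→φ0] = [2, 1, 3]
r7 m[N→φ5] = [86740, 122394, 146663]
r8 m[φ0→M] = [19, 29, 14]
r8 m[φ0→N] = [300980, 425830, 513045]
r8 m[φ1→M] = [5955, 5920, 5605]
r8 m[φ1→C] = [6551, 5413, 7111]
r8 m[φ1→R] = [736689, 888242, 941994]
r8 m[φ2→C] = [89, 155, 161]
r8 m[φ2→K] = [1034717, 708075, 824133]
r8 m[φ2→J] = [292321, 226323, 217219]
r8 m[φ3→J] = [2, 3, 6]
r8 m[φ4→M] = [5, 8, 8]
r8 m[φ5→N] = [2, 1, 3]
r8 m[M→φ0] = [29775, 47360, 44840]
r8 m[M→φ1] = [95, 232, 112]
r8 m[M→φ4] = [113145, 171680, 78470]
r8 m[C→φ1] = [89, 155, 161]
r8 m[C→φ2] = [6551, 5413, 7111]
r8 m[K→φ2] = [1, 1, 1]
r8 m[J→φ2] = [2, 3, 6]
r8 m[J→φ3] = [292321, 226323, 217219]
r8 m[R→φ1] = [1, 1, 1]
r8 m[N→φ0] = [2, 1, 3]
r8 m[N→φ5] = [300980, 425830, 513045]
r9 m[φ0→M] = [19, 29, 14]
r9 m[φ0→N] = [300980, 425830, 513045]
r9 m[φ1→M] = [5955, 5920, 5605]
r9 m[φ1→C] = [6551, 5413, 7111]
r9 m[φ1→R] = [736689, 888242, 941994]
r9 m[φ2→C] = [89, 155, 161]
r9 m[φ2→K] = [1034717, 708075, 824133]
r9 m[φ2→J] = [292321, 226323, 217219]
r9 m[φ3→J] = [2, 3, 6]
r9 m[φ4→M] = [5, 8, 8]
r9 m[φ5→N] = [2, 1, 3]
r9 m[M→φ0] = [29775, 47360, 44840]
r9 m[M→φ1] = [95, 232, 112]
r9 m[M→φ4] = [113145, 171680, 78470]
r9 m[C→φ1] = [89, 155, 161]
r9 m[C→φ2] = [6551, 5413, 7111]
r9 m[K→φ2] = [1, 1, 1]
r9 m[J→φ2] = [2, 3, 6]
r9 m[J→φ3] = [292321, 226323, 217219]
r9 m[R→φ1] = [1, 1, 1]
r9 m[N→φ0] = [2, 1, 3]
r9 m[N→φ5] = [300980, 425830, 513045]
fixed point reached at round 9
b[J] = ⊗ incoming = [584642, 678969, 1303314]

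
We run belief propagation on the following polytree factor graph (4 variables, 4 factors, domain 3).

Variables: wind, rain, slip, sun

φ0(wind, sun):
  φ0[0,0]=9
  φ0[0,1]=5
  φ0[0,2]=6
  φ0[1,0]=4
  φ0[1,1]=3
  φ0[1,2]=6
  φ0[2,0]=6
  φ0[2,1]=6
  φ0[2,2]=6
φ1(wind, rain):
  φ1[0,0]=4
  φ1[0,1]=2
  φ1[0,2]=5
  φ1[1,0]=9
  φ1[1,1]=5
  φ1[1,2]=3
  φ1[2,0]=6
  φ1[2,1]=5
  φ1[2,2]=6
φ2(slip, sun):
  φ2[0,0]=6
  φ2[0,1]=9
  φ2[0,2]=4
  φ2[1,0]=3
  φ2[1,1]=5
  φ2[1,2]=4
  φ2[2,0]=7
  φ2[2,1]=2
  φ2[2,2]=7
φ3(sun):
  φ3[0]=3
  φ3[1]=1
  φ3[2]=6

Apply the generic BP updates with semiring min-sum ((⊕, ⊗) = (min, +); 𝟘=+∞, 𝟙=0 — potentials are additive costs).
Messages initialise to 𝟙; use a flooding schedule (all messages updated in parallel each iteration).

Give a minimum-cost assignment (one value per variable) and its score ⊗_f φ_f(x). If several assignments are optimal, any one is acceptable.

assignment: (wind=1, rain=2, slip=2, sun=1); score = 9

init: all messages = 𝟙 over 3 values
r1 m[φ0→wind] = [5, 3, 6]
r1 m[φ0→sun] = [4, 3, 6]
r1 m[φ1→wind] = [2, 3, 5]
r1 m[φ1→rain] = [4, 2, 3]
r1 m[φ2→slip] = [4, 3, 2]
r1 m[φ2→sun] = [3, 2, 4]
r1 m[φ3→sun] = [3, 1, 6]
r1 m[wind→φ0] = [0, 0, 0]
r1 m[wind→φ1] = [0, 0, 0]
r1 m[rain→φ1] = [0, 0, 0]
r1 m[slip→φ2] = [0, 0, 0]
r1 m[sun→φ0] = [0, 0, 0]
r1 m[sun→φ2] = [0, 0, 0]
r1 m[sun→φ3] = [0, 0, 0]
r2 m[φ0→wind] = [5, 3, 6]
r2 m[φ0→sun] = [4, 3, 6]
r2 m[φ1→wind] = [2, 3, 5]
r2 m[φ1→rain] = [4, 2, 3]
r2 m[φ2→slip] = [4, 3, 2]
r2 m[φ2→sun] = [3, 2, 4]
r2 m[φ3→sun] = [3, 1, 6]
r2 m[wind→φ0] = [2, 3, 5]
r2 m[wind→φ1] = [5, 3, 6]
r2 m[rain→φ1] = [0, 0, 0]
r2 m[slip→φ2] = [0, 0, 0]
r2 m[sun→φ0] = [6, 3, 10]
r2 m[sun→φ2] = [7, 4, 12]
r2 m[sun→φ3] = [7, 5, 10]
r3 m[φ0→wind] = [8, 6, 9]
r3 m[φ0→sun] = [7, 6, 8]
r3 m[φ1→wind] = [2, 3, 5]
r3 m[φ1→rain] = [9, 7, 6]
r3 m[φ2→slip] = [13, 9, 6]
r3 m[φ2→sun] = [3, 2, 4]
r3 m[φ3→sun] = [3, 1, 6]
r3 m[wind→φ0] = [2, 3, 5]
r3 m[wind→φ1] = [5, 3, 6]
r3 m[rain→φ1] = [0, 0, 0]
r3 m[slip→φ2] = [0, 0, 0]
r3 m[sun→φ0] = [6, 3, 10]
r3 m[sun→φ2] = [7, 4, 12]
r3 m[sun→φ3] = [7, 5, 10]
r4 m[φ0→wind] = [8, 6, 9]
r4 m[φ0→sun] = [7, 6, 8]
r4 m[φ1→wind] = [2, 3, 5]
r4 m[φ1→rain] = [9, 7, 6]
r4 m[φ2→slip] = [13, 9, 6]
r4 m[φ2→sun] = [3, 2, 4]
r4 m[φ3→sun] = [3, 1, 6]
r4 m[wind→φ0] = [2, 3, 5]
r4 m[wind→φ1] = [8, 6, 9]
r4 m[rain→φ1] = [0, 0, 0]
r4 m[slip→φ2] = [0, 0, 0]
r4 m[sun→φ0] = [6, 3, 10]
r4 m[sun→φ2] = [10, 7, 14]
r4 m[sun→φ3] = [10, 8, 12]
r5 m[φ0→wind] = [8, 6, 9]
r5 m[φ0→sun] = [7, 6, 8]
r5 m[φ1→wind] = [2, 3, 5]
r5 m[φ1→rain] = [12, 10, 9]
r5 m[φ2→slip] = [16, 12, 9]
r5 m[φ2→sun] = [3, 2, 4]
r5 m[φ3→sun] = [3, 1, 6]
r5 m[wind→φ0] = [2, 3, 5]
r5 m[wind→φ1] = [8, 6, 9]
r5 m[rain→φ1] = [0, 0, 0]
r5 m[slip→φ2] = [0, 0, 0]
r5 m[sun→φ0] = [6, 3, 10]
r5 m[sun→φ2] = [10, 7, 14]
r5 m[sun→φ3] = [10, 8, 12]
r6 m[φ0→wind] = [8, 6, 9]
r6 m[φ0→sun] = [7, 6, 8]
r6 m[φ1→wind] = [2, 3, 5]
r6 m[φ1→rain] = [12, 10, 9]
r6 m[φ2→slip] = [16, 12, 9]
r6 m[φ2→sun] = [3, 2, 4]
r6 m[φ3→sun] = [3, 1, 6]
r6 m[wind→φ0] = [2, 3, 5]
r6 m[wind→φ1] = [8, 6, 9]
r6 m[rain→φ1] = [0, 0, 0]
r6 m[slip→φ2] = [0, 0, 0]
r6 m[sun→φ0] = [6, 3, 10]
r6 m[sun→φ2] = [10, 7, 14]
r6 m[sun→φ3] = [10, 8, 12]
fixed point reached at round 6
traceback from wind: (wind=1, rain=2, slip=2, sun=1), score=9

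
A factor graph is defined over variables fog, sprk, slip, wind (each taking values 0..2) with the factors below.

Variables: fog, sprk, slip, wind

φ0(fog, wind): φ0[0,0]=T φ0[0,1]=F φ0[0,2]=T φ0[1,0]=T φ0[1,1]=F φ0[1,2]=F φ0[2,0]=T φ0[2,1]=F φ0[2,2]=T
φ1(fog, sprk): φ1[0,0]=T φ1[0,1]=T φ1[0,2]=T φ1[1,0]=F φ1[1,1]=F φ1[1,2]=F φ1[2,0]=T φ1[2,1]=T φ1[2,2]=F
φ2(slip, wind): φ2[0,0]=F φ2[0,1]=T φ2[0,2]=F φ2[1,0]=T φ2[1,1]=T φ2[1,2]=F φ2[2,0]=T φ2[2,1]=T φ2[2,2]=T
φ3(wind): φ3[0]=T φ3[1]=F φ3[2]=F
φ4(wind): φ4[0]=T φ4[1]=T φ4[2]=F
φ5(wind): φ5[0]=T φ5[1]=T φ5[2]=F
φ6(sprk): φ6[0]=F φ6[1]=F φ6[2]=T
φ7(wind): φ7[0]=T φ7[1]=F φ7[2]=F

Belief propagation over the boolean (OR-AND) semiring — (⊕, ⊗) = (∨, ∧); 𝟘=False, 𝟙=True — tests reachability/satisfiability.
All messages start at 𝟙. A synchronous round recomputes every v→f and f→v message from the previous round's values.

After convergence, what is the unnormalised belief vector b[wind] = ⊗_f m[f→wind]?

b[wind] = [T, F, F]

init: all messages = 𝟙 over 3 values
r1 m[φ0→fog] = [T, T, T]
r1 m[φ0→wind] = [T, F, T]
r1 m[φ1→fog] = [T, F, T]
r1 m[φ1→sprk] = [T, T, T]
r1 m[φ2→slip] = [T, T, T]
r1 m[φ2→wind] = [T, T, T]
r1 m[φ3→wind] = [T, F, F]
r1 m[φ4→wind] = [T, T, F]
r1 m[φ5→wind] = [T, T, F]
r1 m[φ6→sprk] = [F, F, T]
r1 m[φ7→wind] = [T, F, F]
r1 m[fog→φ0] = [T, T, T]
r1 m[fog→φ1] = [T, T, T]
r1 m[sprk→φ1] = [T, T, T]
r1 m[sprk→φ6] = [T, T, T]
r1 m[slip→φ2] = [T, T, T]
r1 m[wind→φ0] = [T, T, T]
r1 m[wind→φ2] = [T, T, T]
r1 m[wind→φ3] = [T, T, T]
r1 m[wind→φ4] = [T, T, T]
r1 m[wind→φ5] = [T, T, T]
r1 m[wind→φ7] = [T, T, T]
r2 m[φ0→fog] = [T, T, T]
r2 m[φ0→wind] = [T, F, T]
r2 m[φ1→fog] = [T, F, T]
r2 m[φ1→sprk] = [T, T, T]
r2 m[φ2→slip] = [T, T, T]
r2 m[φ2→wind] = [T, T, T]
r2 m[φ3→wind] = [T, F, F]
r2 m[φ4→wind] = [T, T, F]
r2 m[φ5→wind] = [T, T, F]
r2 m[φ6→sprk] = [F, F, T]
r2 m[φ7→wind] = [T, F, F]
r2 m[fog→φ0] = [T, F, T]
r2 m[fog→φ1] = [T, T, T]
r2 m[sprk→φ1] = [F, F, T]
r2 m[sprk→φ6] = [T, T, T]
r2 m[slip→φ2] = [T, T, T]
r2 m[wind→φ0] = [T, F, F]
r2 m[wind→φ2] = [T, F, F]
r2 m[wind→φ3] = [T, F, F]
r2 m[wind→φ4] = [T, F, F]
r2 m[wind→φ5] = [T, F, F]
r2 m[wind→φ7] = [T, F, F]
r3 m[φ0→fog] = [T, T, T]
r3 m[φ0→wind] = [T, F, T]
r3 m[φ1→fog] = [T, F, F]
r3 m[φ1→sprk] = [T, T, T]
r3 m[φ2→slip] = [F, T, T]
r3 m[φ2→wind] = [T, T, T]
r3 m[φ3→wind] = [T, F, F]
r3 m[φ4→wind] = [T, T, F]
r3 m[φ5→wind] = [T, T, F]
r3 m[φ6→sprk] = [F, F, T]
r3 m[φ7→wind] = [T, F, F]
r3 m[fog→φ0] = [T, F, T]
r3 m[fog→φ1] = [T, T, T]
r3 m[sprk→φ1] = [F, F, T]
r3 m[sprk→φ6] = [T, T, T]
r3 m[slip→φ2] = [T, T, T]
r3 m[wind→φ0] = [T, F, F]
r3 m[wind→φ2] = [T, F, F]
r3 m[wind→φ3] = [T, F, F]
r3 m[wind→φ4] = [T, F, F]
r3 m[wind→φ5] = [T, F, F]
r3 m[wind→φ7] = [T, F, F]
r4 m[φ0→fog] = [T, T, T]
r4 m[φ0→wind] = [T, F, T]
r4 m[φ1→fog] = [T, F, F]
r4 m[φ1→sprk] = [T, T, T]
r4 m[φ2→slip] = [F, T, T]
r4 m[φ2→wind] = [T, T, T]
r4 m[φ3→wind] = [T, F, F]
r4 m[φ4→wind] = [T, T, F]
r4 m[φ5→wind] = [T, T, F]
r4 m[φ6→sprk] = [F, F, T]
r4 m[φ7→wind] = [T, F, F]
r4 m[fog→φ0] = [T, F, F]
r4 m[fog→φ1] = [T, T, T]
r4 m[sprk→φ1] = [F, F, T]
r4 m[sprk→φ6] = [T, T, T]
r4 m[slip→φ2] = [T, T, T]
r4 m[wind→φ0] = [T, F, F]
r4 m[wind→φ2] = [T, F, F]
r4 m[wind→φ3] = [T, F, F]
r4 m[wind→φ4] = [T, F, F]
r4 m[wind→φ5] = [T, F, F]
r4 m[wind→φ7] = [T, F, F]
r5 m[φ0→fog] = [T, T, T]
r5 m[φ0→wind] = [T, F, T]
r5 m[φ1→fog] = [T, F, F]
r5 m[φ1→sprk] = [T, T, T]
r5 m[φ2→slip] = [F, T, T]
r5 m[φ2→wind] = [T, T, T]
r5 m[φ3→wind] = [T, F, F]
r5 m[φ4→wind] = [T, T, F]
r5 m[φ5→wind] = [T, T, F]
r5 m[φ6→sprk] = [F, F, T]
r5 m[φ7→wind] = [T, F, F]
r5 m[fog→φ0] = [T, F, F]
r5 m[fog→φ1] = [T, T, T]
r5 m[sprk→φ1] = [F, F, T]
r5 m[sprk→φ6] = [T, T, T]
r5 m[slip→φ2] = [T, T, T]
r5 m[wind→φ0] = [T, F, F]
r5 m[wind→φ2] = [T, F, F]
r5 m[wind→φ3] = [T, F, F]
r5 m[wind→φ4] = [T, F, F]
r5 m[wind→φ5] = [T, F, F]
r5 m[wind→φ7] = [T, F, F]
fixed point reached at round 5
b[wind] = ⊗ incoming = [T, F, F]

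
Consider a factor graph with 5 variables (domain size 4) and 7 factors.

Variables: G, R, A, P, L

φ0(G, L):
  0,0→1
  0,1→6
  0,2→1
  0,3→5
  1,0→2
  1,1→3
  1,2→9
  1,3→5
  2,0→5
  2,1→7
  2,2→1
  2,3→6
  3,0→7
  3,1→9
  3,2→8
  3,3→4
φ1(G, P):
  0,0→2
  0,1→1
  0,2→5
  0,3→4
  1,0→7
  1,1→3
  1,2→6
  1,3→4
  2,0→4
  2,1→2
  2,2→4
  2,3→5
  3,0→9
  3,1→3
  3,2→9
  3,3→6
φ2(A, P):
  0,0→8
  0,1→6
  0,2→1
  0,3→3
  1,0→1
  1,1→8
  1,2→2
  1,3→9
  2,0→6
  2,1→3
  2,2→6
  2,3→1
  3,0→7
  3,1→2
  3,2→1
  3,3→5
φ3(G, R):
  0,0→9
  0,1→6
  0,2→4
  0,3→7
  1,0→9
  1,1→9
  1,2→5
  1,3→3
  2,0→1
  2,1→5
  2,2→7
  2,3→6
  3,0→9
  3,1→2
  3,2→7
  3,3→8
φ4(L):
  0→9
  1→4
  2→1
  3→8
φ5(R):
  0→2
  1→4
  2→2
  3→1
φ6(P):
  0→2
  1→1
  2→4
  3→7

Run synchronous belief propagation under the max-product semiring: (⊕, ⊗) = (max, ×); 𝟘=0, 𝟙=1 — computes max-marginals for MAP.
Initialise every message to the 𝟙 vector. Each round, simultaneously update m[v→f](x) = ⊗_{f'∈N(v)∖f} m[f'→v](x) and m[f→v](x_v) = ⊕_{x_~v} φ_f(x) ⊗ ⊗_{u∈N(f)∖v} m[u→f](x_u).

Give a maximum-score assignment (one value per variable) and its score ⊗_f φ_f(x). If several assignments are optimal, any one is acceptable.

assignment: (G=3, R=0, A=1, P=3, L=0); score = 428652

init: all messages = 𝟙 over 4 values
r1 m[φ0→G] = [6, 9, 7, 9]
r1 m[φ0→L] = [7, 9, 9, 6]
r1 m[φ1→G] = [5, 7, 5, 9]
r1 m[φ1→P] = [9, 3, 9, 6]
r1 m[φ2→A] = [8, 9, 6, 7]
r1 m[φ2→P] = [8, 8, 6, 9]
r1 m[φ3→G] = [9, 9, 7, 9]
r1 m[φ3→R] = [9, 9, 7, 8]
r1 m[φ4→L] = [9, 4, 1, 8]
r1 m[φ5→R] = [2, 4, 2, 1]
r1 m[φ6→P] = [2, 1, 4, 7]
r1 m[G→φ0] = [1, 1, 1, 1]
r1 m[G→φ1] = [1, 1, 1, 1]
r1 m[G→φ3] = [1, 1, 1, 1]
r1 m[R→φ3] = [1, 1, 1, 1]
r1 m[R→φ5] = [1, 1, 1, 1]
r1 m[A→φ2] = [1, 1, 1, 1]
r1 m[P→φ1] = [1, 1, 1, 1]
r1 m[P→φ2] = [1, 1, 1, 1]
r1 m[P→φ6] = [1, 1, 1, 1]
r1 m[L→φ0] = [1, 1, 1, 1]
r1 m[L→φ4] = [1, 1, 1, 1]
r2 m[φ0→G] = [6, 9, 7, 9]
r2 m[φ0→L] = [7, 9, 9, 6]
r2 m[φ1→G] = [5, 7, 5, 9]
r2 m[φ1→P] = [9, 3, 9, 6]
r2 m[φ2→A] = [8, 9, 6, 7]
r2 m[φ2→P] = [8, 8, 6, 9]
r2 m[φ3→G] = [9, 9, 7, 9]
r2 m[φ3→R] = [9, 9, 7, 8]
r2 m[φ4→L] = [9, 4, 1, 8]
r2 m[φ5→R] = [2, 4, 2, 1]
r2 m[φ6→P] = [2, 1, 4, 7]
r2 m[G→φ0] = [45, 63, 35, 81]
r2 m[G→φ1] = [54, 81, 49, 81]
r2 m[G→φ3] = [30, 63, 35, 81]
r2 m[R→φ3] = [2, 4, 2, 1]
r2 m[R→φ5] = [9, 9, 7, 8]
r2 m[A→φ2] = [1, 1, 1, 1]
r2 m[P→φ1] = [16, 8, 24, 63]
r2 m[P→φ2] = [18, 3, 36, 42]
r2 m[P→φ6] = [72, 24, 54, 54]
r2 m[L→φ0] = [9, 4, 1, 8]
r2 m[L→φ4] = [7, 9, 9, 6]
r3 m[φ0→G] = [40, 40, 48, 63]
r3 m[φ0→L] = [567, 729, 648, 324]
r3 m[φ1→G] = [252, 252, 315, 378]
r3 m[φ1→P] = [729, 243, 729, 486]
r3 m[φ2→A] = [144, 378, 216, 210]
r3 m[φ2→P] = [8, 8, 6, 9]
r3 m[φ3→G] = [24, 36, 20, 18]
r3 m[φ3→R] = [729, 567, 567, 648]
r3 m[φ4→L] = [9, 4, 1, 8]
r3 m[φ5→R] = [2, 4, 2, 1]
r3 m[φ6→P] = [2, 1, 4, 7]
r3 m[G→φ0] = [45, 63, 35, 81]
r3 m[G→φ1] = [54, 81, 49, 81]
r3 m[G→φ3] = [30, 63, 35, 81]
r3 m[R→φ3] = [2, 4, 2, 1]
r3 m[R→φ5] = [9, 9, 7, 8]
r3 m[A→φ2] = [1, 1, 1, 1]
r3 m[P→φ1] = [16, 8, 24, 63]
r3 m[P→φ2] = [18, 3, 36, 42]
r3 m[P→φ6] = [72, 24, 54, 54]
r3 m[L→φ0] = [9, 4, 1, 8]
r3 m[L→φ4] = [7, 9, 9, 6]
r4 m[φ0→G] = [40, 40, 48, 63]
r4 m[φ0→L] = [567, 729, 648, 324]
r4 m[φ1→G] = [252, 252, 315, 378]
r4 m[φ1→P] = [729, 243, 729, 486]
r4 m[φ2→A] = [144, 378, 216, 210]
r4 m[φ2→P] = [8, 8, 6, 9]
r4 m[φ3→G] = [24, 36, 20, 18]
r4 m[φ3→R] = [729, 567, 567, 648]
r4 m[φ4→L] = [9, 4, 1, 8]
r4 m[φ5→R] = [2, 4, 2, 1]
r4 m[φ6→P] = [2, 1, 4, 7]
r4 m[G→φ0] = [6048, 9072, 6300, 6804]
r4 m[G→φ1] = [960, 1440, 960, 1134]
r4 m[G→φ3] = [10080, 10080, 15120, 23814]
r4 m[R→φ3] = [2, 4, 2, 1]
r4 m[R→φ5] = [729, 567, 567, 648]
r4 m[A→φ2] = [1, 1, 1, 1]
r4 m[P→φ1] = [16, 8, 24, 63]
r4 m[P→φ2] = [1458, 243, 2916, 3402]
r4 m[P→φ6] = [5832, 1944, 4374, 4374]
r4 m[L→φ0] = [9, 4, 1, 8]
r4 m[L→φ4] = [567, 729, 648, 324]
r5 m[φ0→G] = [40, 40, 48, 63]
r5 m[φ0→L] = [47628, 61236, 81648, 45360]
r5 m[φ1→G] = [252, 252, 315, 378]
r5 m[φ1→P] = [10206, 4320, 10206, 6804]
r5 m[φ2→A] = [11664, 30618, 17496, 17010]
r5 m[φ2→P] = [8, 8, 6, 9]
r5 m[φ3→G] = [24, 36, 20, 18]
r5 m[φ3→R] = [214326, 90720, 166698, 190512]
r5 m[φ4→L] = [9, 4, 1, 8]
r5 m[φ5→R] = [2, 4, 2, 1]
r5 m[φ6→P] = [2, 1, 4, 7]
r5 m[G→φ0] = [6048, 9072, 6300, 6804]
r5 m[G→φ1] = [960, 1440, 960, 1134]
r5 m[G→φ3] = [10080, 10080, 15120, 23814]
r5 m[R→φ3] = [2, 4, 2, 1]
r5 m[R→φ5] = [729, 567, 567, 648]
r5 m[A→φ2] = [1, 1, 1, 1]
r5 m[P→φ1] = [16, 8, 24, 63]
r5 m[P→φ2] = [1458, 243, 2916, 3402]
r5 m[P→φ6] = [5832, 1944, 4374, 4374]
r5 m[L→φ0] = [9, 4, 1, 8]
r5 m[L→φ4] = [567, 729, 648, 324]
r6 m[φ0→G] = [40, 40, 48, 63]
r6 m[φ0→L] = [47628, 61236, 81648, 45360]
r6 m[φ1→G] = [252, 252, 315, 378]
r6 m[φ1→P] = [10206, 4320, 10206, 6804]
r6 m[φ2→A] = [11664, 30618, 17496, 17010]
r6 m[φ2→P] = [8, 8, 6, 9]
r6 m[φ3→G] = [24, 36, 20, 18]
r6 m[φ3→R] = [214326, 90720, 166698, 190512]
r6 m[φ4→L] = [9, 4, 1, 8]
r6 m[φ5→R] = [2, 4, 2, 1]
r6 m[φ6→P] = [2, 1, 4, 7]
r6 m[G→φ0] = [6048, 9072, 6300, 6804]
r6 m[G→φ1] = [960, 1440, 960, 1134]
r6 m[G→φ3] = [10080, 10080, 15120, 23814]
r6 m[R→φ3] = [2, 4, 2, 1]
r6 m[R→φ5] = [214326, 90720, 166698, 190512]
r6 m[A→φ2] = [1, 1, 1, 1]
r6 m[P→φ1] = [16, 8, 24, 63]
r6 m[P→φ2] = [20412, 4320, 40824, 47628]
r6 m[P→φ6] = [81648, 34560, 61236, 61236]
r6 m[L→φ0] = [9, 4, 1, 8]
r6 m[L→φ4] = [47628, 61236, 81648, 45360]
r7 m[φ0→G] = [40, 40, 48, 63]
r7 m[φ0→L] = [47628, 61236, 81648, 45360]
r7 m[φ1→G] = [252, 252, 315, 378]
r7 m[φ1→P] = [10206, 4320, 10206, 6804]
r7 m[φ2→A] = [163296, 428652, 244944, 238140]
r7 m[φ2→P] = [8, 8, 6, 9]
r7 m[φ3→G] = [24, 36, 20, 18]
r7 m[φ3→R] = [214326, 90720, 166698, 190512]
r7 m[φ4→L] = [9, 4, 1, 8]
r7 m[φ5→R] = [2, 4, 2, 1]
r7 m[φ6→P] = [2, 1, 4, 7]
r7 m[G→φ0] = [6048, 9072, 6300, 6804]
r7 m[G→φ1] = [960, 1440, 960, 1134]
r7 m[G→φ3] = [10080, 10080, 15120, 23814]
r7 m[R→φ3] = [2, 4, 2, 1]
r7 m[R→φ5] = [214326, 90720, 166698, 190512]
r7 m[A→φ2] = [1, 1, 1, 1]
r7 m[P→φ1] = [16, 8, 24, 63]
r7 m[P→φ2] = [20412, 4320, 40824, 47628]
r7 m[P→φ6] = [81648, 34560, 61236, 61236]
r7 m[L→φ0] = [9, 4, 1, 8]
r7 m[L→φ4] = [47628, 61236, 81648, 45360]
r8 m[φ0→G] = [40, 40, 48, 63]
r8 m[φ0→L] = [47628, 61236, 81648, 45360]
r8 m[φ1→G] = [252, 252, 315, 378]
r8 m[φ1→P] = [10206, 4320, 10206, 6804]
r8 m[φ2→A] = [163296, 428652, 244944, 238140]
r8 m[φ2→P] = [8, 8, 6, 9]
r8 m[φ3→G] = [24, 36, 20, 18]
r8 m[φ3→R] = [214326, 90720, 166698, 190512]
r8 m[φ4→L] = [9, 4, 1, 8]
r8 m[φ5→R] = [2, 4, 2, 1]
r8 m[φ6→P] = [2, 1, 4, 7]
r8 m[G→φ0] = [6048, 9072, 6300, 6804]
r8 m[G→φ1] = [960, 1440, 960, 1134]
r8 m[G→φ3] = [10080, 10080, 15120, 23814]
r8 m[R→φ3] = [2, 4, 2, 1]
r8 m[R→φ5] = [214326, 90720, 166698, 190512]
r8 m[A→φ2] = [1, 1, 1, 1]
r8 m[P→φ1] = [16, 8, 24, 63]
r8 m[P→φ2] = [20412, 4320, 40824, 47628]
r8 m[P→φ6] = [81648, 34560, 61236, 61236]
r8 m[L→φ0] = [9, 4, 1, 8]
r8 m[L→φ4] = [47628, 61236, 81648, 45360]
fixed point reached at round 8
traceback from G: (G=3, R=0, A=1, P=3, L=0), score=428652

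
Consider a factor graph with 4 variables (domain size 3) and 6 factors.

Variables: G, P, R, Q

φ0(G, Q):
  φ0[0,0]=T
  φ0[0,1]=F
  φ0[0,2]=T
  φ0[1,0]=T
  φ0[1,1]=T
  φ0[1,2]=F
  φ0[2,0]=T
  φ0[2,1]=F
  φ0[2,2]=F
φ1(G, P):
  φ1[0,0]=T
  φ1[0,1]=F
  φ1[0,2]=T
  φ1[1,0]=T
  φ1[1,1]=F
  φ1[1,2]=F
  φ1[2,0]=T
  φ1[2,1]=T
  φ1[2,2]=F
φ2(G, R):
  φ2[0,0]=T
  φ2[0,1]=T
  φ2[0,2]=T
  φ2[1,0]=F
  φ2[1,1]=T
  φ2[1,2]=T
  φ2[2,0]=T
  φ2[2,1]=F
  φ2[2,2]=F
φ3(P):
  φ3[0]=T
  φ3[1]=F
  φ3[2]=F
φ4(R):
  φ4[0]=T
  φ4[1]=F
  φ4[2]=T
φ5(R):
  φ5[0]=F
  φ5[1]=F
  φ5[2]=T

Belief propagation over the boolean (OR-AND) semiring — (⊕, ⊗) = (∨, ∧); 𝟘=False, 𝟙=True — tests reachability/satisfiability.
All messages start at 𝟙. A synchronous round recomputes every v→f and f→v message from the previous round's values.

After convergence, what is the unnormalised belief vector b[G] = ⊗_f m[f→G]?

b[G] = [T, T, F]

init: all messages = 𝟙 over 3 values
r1 m[φ0→G] = [T, T, T]
r1 m[φ0→Q] = [T, T, T]
r1 m[φ1→G] = [T, T, T]
r1 m[φ1→P] = [T, T, T]
r1 m[φ2→G] = [T, T, T]
r1 m[φ2→R] = [T, T, T]
r1 m[φ3→P] = [T, F, F]
r1 m[φ4→R] = [T, F, T]
r1 m[φ5→R] = [F, F, T]
r1 m[G→φ0] = [T, T, T]
r1 m[G→φ1] = [T, T, T]
r1 m[G→φ2] = [T, T, T]
r1 m[P→φ1] = [T, T, T]
r1 m[P→φ3] = [T, T, T]
r1 m[R→φ2] = [T, T, T]
r1 m[R→φ4] = [T, T, T]
r1 m[R→φ5] = [T, T, T]
r1 m[Q→φ0] = [T, T, T]
r2 m[φ0→G] = [T, T, T]
r2 m[φ0→Q] = [T, T, T]
r2 m[φ1→G] = [T, T, T]
r2 m[φ1→P] = [T, T, T]
r2 m[φ2→G] = [T, T, T]
r2 m[φ2→R] = [T, T, T]
r2 m[φ3→P] = [T, F, F]
r2 m[φ4→R] = [T, F, T]
r2 m[φ5→R] = [F, F, T]
r2 m[G→φ0] = [T, T, T]
r2 m[G→φ1] = [T, T, T]
r2 m[G→φ2] = [T, T, T]
r2 m[P→φ1] = [T, F, F]
r2 m[P→φ3] = [T, T, T]
r2 m[R→φ2] = [F, F, T]
r2 m[R→φ4] = [F, F, T]
r2 m[R→φ5] = [T, F, T]
r2 m[Q→φ0] = [T, T, T]
r3 m[φ0→G] = [T, T, T]
r3 m[φ0→Q] = [T, T, T]
r3 m[φ1→G] = [T, T, T]
r3 m[φ1→P] = [T, T, T]
r3 m[φ2→G] = [T, T, F]
r3 m[φ2→R] = [T, T, T]
r3 m[φ3→P] = [T, F, F]
r3 m[φ4→R] = [T, F, T]
r3 m[φ5→R] = [F, F, T]
r3 m[G→φ0] = [T, T, T]
r3 m[G→φ1] = [T, T, T]
r3 m[G→φ2] = [T, T, T]
r3 m[P→φ1] = [T, F, F]
r3 m[P→φ3] = [T, T, T]
r3 m[R→φ2] = [F, F, T]
r3 m[R→φ4] = [F, F, T]
r3 m[R→φ5] = [T, F, T]
r3 m[Q→φ0] = [T, T, T]
r4 m[φ0→G] = [T, T, T]
r4 m[φ0→Q] = [T, T, T]
r4 m[φ1→G] = [T, T, T]
r4 m[φ1→P] = [T, T, T]
r4 m[φ2→G] = [T, T, F]
r4 m[φ2→R] = [T, T, T]
r4 m[φ3→P] = [T, F, F]
r4 m[φ4→R] = [T, F, T]
r4 m[φ5→R] = [F, F, T]
r4 m[G→φ0] = [T, T, F]
r4 m[G→φ1] = [T, T, F]
r4 m[G→φ2] = [T, T, T]
r4 m[P→φ1] = [T, F, F]
r4 m[P→φ3] = [T, T, T]
r4 m[R→φ2] = [F, F, T]
r4 m[R→φ4] = [F, F, T]
r4 m[R→φ5] = [T, F, T]
r4 m[Q→φ0] = [T, T, T]
r5 m[φ0→G] = [T, T, T]
r5 m[φ0→Q] = [T, T, T]
r5 m[φ1→G] = [T, T, T]
r5 m[φ1→P] = [T, F, T]
r5 m[φ2→G] = [T, T, F]
r5 m[φ2→R] = [T, T, T]
r5 m[φ3→P] = [T, F, F]
r5 m[φ4→R] = [T, F, T]
r5 m[φ5→R] = [F, F, T]
r5 m[G→φ0] = [T, T, F]
r5 m[G→φ1] = [T, T, F]
r5 m[G→φ2] = [T, T, T]
r5 m[P→φ1] = [T, F, F]
r5 m[P→φ3] = [T, T, T]
r5 m[R→φ2] = [F, F, T]
r5 m[R→φ4] = [F, F, T]
r5 m[R→φ5] = [T, F, T]
r5 m[Q→φ0] = [T, T, T]
r6 m[φ0→G] = [T, T, T]
r6 m[φ0→Q] = [T, T, T]
r6 m[φ1→G] = [T, T, T]
r6 m[φ1→P] = [T, F, T]
r6 m[φ2→G] = [T, T, F]
r6 m[φ2→R] = [T, T, T]
r6 m[φ3→P] = [T, F, F]
r6 m[φ4→R] = [T, F, T]
r6 m[φ5→R] = [F, F, T]
r6 m[G→φ0] = [T, T, F]
r6 m[G→φ1] = [T, T, F]
r6 m[G→φ2] = [T, T, T]
r6 m[P→φ1] = [T, F, F]
r6 m[P→φ3] = [T, F, T]
r6 m[R→φ2] = [F, F, T]
r6 m[R→φ4] = [F, F, T]
r6 m[R→φ5] = [T, F, T]
r6 m[Q→φ0] = [T, T, T]
r7 m[φ0→G] = [T, T, T]
r7 m[φ0→Q] = [T, T, T]
r7 m[φ1→G] = [T, T, T]
r7 m[φ1→P] = [T, F, T]
r7 m[φ2→G] = [T, T, F]
r7 m[φ2→R] = [T, T, T]
r7 m[φ3→P] = [T, F, F]
r7 m[φ4→R] = [T, F, T]
r7 m[φ5→R] = [F, F, T]
r7 m[G→φ0] = [T, T, F]
r7 m[G→φ1] = [T, T, F]
r7 m[G→φ2] = [T, T, T]
r7 m[P→φ1] = [T, F, F]
r7 m[P→φ3] = [T, F, T]
r7 m[R→φ2] = [F, F, T]
r7 m[R→φ4] = [F, F, T]
r7 m[R→φ5] = [T, F, T]
r7 m[Q→φ0] = [T, T, T]
fixed point reached at round 7
b[G] = ⊗ incoming = [T, T, F]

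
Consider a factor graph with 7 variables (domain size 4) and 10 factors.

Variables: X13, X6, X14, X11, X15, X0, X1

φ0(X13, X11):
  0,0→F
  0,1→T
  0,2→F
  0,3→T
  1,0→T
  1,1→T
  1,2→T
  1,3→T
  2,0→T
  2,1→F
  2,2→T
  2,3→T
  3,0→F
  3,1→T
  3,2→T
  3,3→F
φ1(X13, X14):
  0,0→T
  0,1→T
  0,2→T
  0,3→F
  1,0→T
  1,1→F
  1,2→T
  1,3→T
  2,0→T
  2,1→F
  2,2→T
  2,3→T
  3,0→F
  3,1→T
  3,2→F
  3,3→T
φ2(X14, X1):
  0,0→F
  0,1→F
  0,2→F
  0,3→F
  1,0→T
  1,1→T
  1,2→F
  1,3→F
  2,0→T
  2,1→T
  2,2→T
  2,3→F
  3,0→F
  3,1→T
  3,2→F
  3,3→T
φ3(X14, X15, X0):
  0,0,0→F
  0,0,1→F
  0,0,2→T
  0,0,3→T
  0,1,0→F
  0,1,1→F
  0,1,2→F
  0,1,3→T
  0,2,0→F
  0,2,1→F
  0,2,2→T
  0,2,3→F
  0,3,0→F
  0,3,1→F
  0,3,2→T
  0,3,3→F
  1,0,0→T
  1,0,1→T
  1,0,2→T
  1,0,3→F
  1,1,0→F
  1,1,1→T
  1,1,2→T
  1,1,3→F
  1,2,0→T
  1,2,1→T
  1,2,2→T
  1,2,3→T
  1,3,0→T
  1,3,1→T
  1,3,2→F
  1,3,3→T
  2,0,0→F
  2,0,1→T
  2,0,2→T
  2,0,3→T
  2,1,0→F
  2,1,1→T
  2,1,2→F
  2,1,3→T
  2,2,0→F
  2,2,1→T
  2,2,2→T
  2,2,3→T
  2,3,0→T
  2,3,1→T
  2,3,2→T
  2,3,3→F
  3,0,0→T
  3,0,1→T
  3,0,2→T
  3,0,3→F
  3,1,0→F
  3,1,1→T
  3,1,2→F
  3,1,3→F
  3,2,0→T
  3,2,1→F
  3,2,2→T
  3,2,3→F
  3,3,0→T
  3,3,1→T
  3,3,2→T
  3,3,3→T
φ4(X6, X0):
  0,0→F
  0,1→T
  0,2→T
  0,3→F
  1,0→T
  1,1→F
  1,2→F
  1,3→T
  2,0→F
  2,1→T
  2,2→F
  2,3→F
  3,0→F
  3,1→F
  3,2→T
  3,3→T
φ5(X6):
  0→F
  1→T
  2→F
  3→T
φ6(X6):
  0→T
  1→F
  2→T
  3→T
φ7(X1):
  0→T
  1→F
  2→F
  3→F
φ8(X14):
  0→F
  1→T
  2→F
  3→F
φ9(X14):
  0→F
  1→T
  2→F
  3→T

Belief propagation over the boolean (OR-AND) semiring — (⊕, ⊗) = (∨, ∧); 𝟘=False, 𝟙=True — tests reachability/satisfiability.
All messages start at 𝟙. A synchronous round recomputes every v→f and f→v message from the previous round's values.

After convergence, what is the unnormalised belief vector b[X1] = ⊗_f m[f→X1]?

init: all messages = 𝟙 over 4 values
r1 m[φ0→X13] = [T, T, T, T]
r1 m[φ0→X11] = [T, T, T, T]
r1 m[φ1→X13] = [T, T, T, T]
r1 m[φ1→X14] = [T, T, T, T]
r1 m[φ2→X14] = [F, T, T, T]
r1 m[φ2→X1] = [T, T, T, T]
r1 m[φ3→X14] = [T, T, T, T]
r1 m[φ3→X15] = [T, T, T, T]
r1 m[φ3→X0] = [T, T, T, T]
r1 m[φ4→X6] = [T, T, T, T]
r1 m[φ4→X0] = [T, T, T, T]
r1 m[φ5→X6] = [F, T, F, T]
r1 m[φ6→X6] = [T, F, T, T]
r1 m[φ7→X1] = [T, F, F, F]
r1 m[φ8→X14] = [F, T, F, F]
r1 m[φ9→X14] = [F, T, F, T]
r1 m[X13→φ0] = [T, T, T, T]
r1 m[X13→φ1] = [T, T, T, T]
r1 m[X6→φ4] = [T, T, T, T]
r1 m[X6→φ5] = [T, T, T, T]
r1 m[X6→φ6] = [T, T, T, T]
r1 m[X14→φ1] = [T, T, T, T]
r1 m[X14→φ2] = [T, T, T, T]
r1 m[X14→φ3] = [T, T, T, T]
r1 m[X14→φ8] = [T, T, T, T]
r1 m[X14→φ9] = [T, T, T, T]
r1 m[X11→φ0] = [T, T, T, T]
r1 m[X15→φ3] = [T, T, T, T]
r1 m[X0→φ3] = [T, T, T, T]
r1 m[X0→φ4] = [T, T, T, T]
r1 m[X1→φ2] = [T, T, T, T]
r1 m[X1→φ7] = [T, T, T, T]
r2 m[φ0→X13] = [T, T, T, T]
r2 m[φ0→X11] = [T, T, T, T]
r2 m[φ1→X13] = [T, T, T, T]
r2 m[φ1→X14] = [T, T, T, T]
r2 m[φ2→X14] = [F, T, T, T]
r2 m[φ2→X1] = [T, T, T, T]
r2 m[φ3→X14] = [T, T, T, T]
r2 m[φ3→X15] = [T, T, T, T]
r2 m[φ3→X0] = [T, T, T, T]
r2 m[φ4→X6] = [T, T, T, T]
r2 m[φ4→X0] = [T, T, T, T]
r2 m[φ5→X6] = [F, T, F, T]
r2 m[φ6→X6] = [T, F, T, T]
r2 m[φ7→X1] = [T, F, F, F]
r2 m[φ8→X14] = [F, T, F, F]
r2 m[φ9→X14] = [F, T, F, T]
r2 m[X13→φ0] = [T, T, T, T]
r2 m[X13→φ1] = [T, T, T, T]
r2 m[X6→φ4] = [F, F, F, T]
r2 m[X6→φ5] = [T, F, T, T]
r2 m[X6→φ6] = [F, T, F, T]
r2 m[X14→φ1] = [F, T, F, F]
r2 m[X14→φ2] = [F, T, F, F]
r2 m[X14→φ3] = [F, T, F, F]
r2 m[X14→φ8] = [F, T, F, T]
r2 m[X14→φ9] = [F, T, F, F]
r2 m[X11→φ0] = [T, T, T, T]
r2 m[X15→φ3] = [T, T, T, T]
r2 m[X0→φ3] = [T, T, T, T]
r2 m[X0→φ4] = [T, T, T, T]
r2 m[X1→φ2] = [T, F, F, F]
r2 m[X1→φ7] = [T, T, T, T]
r3 m[φ0→X13] = [T, T, T, T]
r3 m[φ0→X11] = [T, T, T, T]
r3 m[φ1→X13] = [T, F, F, T]
r3 m[φ1→X14] = [T, T, T, T]
r3 m[φ2→X14] = [F, T, T, F]
r3 m[φ2→X1] = [T, T, F, F]
r3 m[φ3→X14] = [T, T, T, T]
r3 m[φ3→X15] = [T, T, T, T]
r3 m[φ3→X0] = [T, T, T, T]
r3 m[φ4→X6] = [T, T, T, T]
r3 m[φ4→X0] = [F, F, T, T]
r3 m[φ5→X6] = [F, T, F, T]
r3 m[φ6→X6] = [T, F, T, T]
r3 m[φ7→X1] = [T, F, F, F]
r3 m[φ8→X14] = [F, T, F, F]
r3 m[φ9→X14] = [F, T, F, T]
r3 m[X13→φ0] = [T, T, T, T]
r3 m[X13→φ1] = [T, T, T, T]
r3 m[X6→φ4] = [F, F, F, T]
r3 m[X6→φ5] = [T, F, T, T]
r3 m[X6→φ6] = [F, T, F, T]
r3 m[X14→φ1] = [F, T, F, F]
r3 m[X14→φ2] = [F, T, F, F]
r3 m[X14→φ3] = [F, T, F, F]
r3 m[X14→φ8] = [F, T, F, T]
r3 m[X14→φ9] = [F, T, F, F]
r3 m[X11→φ0] = [T, T, T, T]
r3 m[X15→φ3] = [T, T, T, T]
r3 m[X0→φ3] = [T, T, T, T]
r3 m[X0→φ4] = [T, T, T, T]
r3 m[X1→φ2] = [T, F, F, F]
r3 m[X1→φ7] = [T, T, T, T]
r4 m[φ0→X13] = [T, T, T, T]
r4 m[φ0→X11] = [T, T, T, T]
r4 m[φ1→X13] = [T, F, F, T]
r4 m[φ1→X14] = [T, T, T, T]
r4 m[φ2→X14] = [F, T, T, F]
r4 m[φ2→X1] = [T, T, F, F]
r4 m[φ3→X14] = [T, T, T, T]
r4 m[φ3→X15] = [T, T, T, T]
r4 m[φ3→X0] = [T, T, T, T]
r4 m[φ4→X6] = [T, T, T, T]
r4 m[φ4→X0] = [F, F, T, T]
r4 m[φ5→X6] = [F, T, F, T]
r4 m[φ6→X6] = [T, F, T, T]
r4 m[φ7→X1] = [T, F, F, F]
r4 m[φ8→X14] = [F, T, F, F]
r4 m[φ9→X14] = [F, T, F, T]
r4 m[X13→φ0] = [T, F, F, T]
r4 m[X13→φ1] = [T, T, T, T]
r4 m[X6→φ4] = [F, F, F, T]
r4 m[X6→φ5] = [T, F, T, T]
r4 m[X6→φ6] = [F, T, F, T]
r4 m[X14→φ1] = [F, T, F, F]
r4 m[X14→φ2] = [F, T, F, F]
r4 m[X14→φ3] = [F, T, F, F]
r4 m[X14→φ8] = [F, T, F, F]
r4 m[X14→φ9] = [F, T, F, F]
r4 m[X11→φ0] = [T, T, T, T]
r4 m[X15→φ3] = [T, T, T, T]
r4 m[X0→φ3] = [F, F, T, T]
r4 m[X0→φ4] = [T, T, T, T]
r4 m[X1→φ2] = [T, F, F, F]
r4 m[X1→φ7] = [T, T, F, F]
r5 m[φ0→X13] = [T, T, T, T]
r5 m[φ0→X11] = [F, T, T, T]
r5 m[φ1→X13] = [T, F, F, T]
r5 m[φ1→X14] = [T, T, T, T]
r5 m[φ2→X14] = [F, T, T, F]
r5 m[φ2→X1] = [T, T, F, F]
r5 m[φ3→X14] = [T, T, T, T]
r5 m[φ3→X15] = [T, T, T, T]
r5 m[φ3→X0] = [T, T, T, T]
r5 m[φ4→X6] = [T, T, T, T]
r5 m[φ4→X0] = [F, F, T, T]
r5 m[φ5→X6] = [F, T, F, T]
r5 m[φ6→X6] = [T, F, T, T]
r5 m[φ7→X1] = [T, F, F, F]
r5 m[φ8→X14] = [F, T, F, F]
r5 m[φ9→X14] = [F, T, F, T]
r5 m[X13→φ0] = [T, F, F, T]
r5 m[X13→φ1] = [T, T, T, T]
r5 m[X6→φ4] = [F, F, F, T]
r5 m[X6→φ5] = [T, F, T, T]
r5 m[X6→φ6] = [F, T, F, T]
r5 m[X14→φ1] = [F, T, F, F]
r5 m[X14→φ2] = [F, T, F, F]
r5 m[X14→φ3] = [F, T, F, F]
r5 m[X14→φ8] = [F, T, F, F]
r5 m[X14→φ9] = [F, T, F, F]
r5 m[X11→φ0] = [T, T, T, T]
r5 m[X15→φ3] = [T, T, T, T]
r5 m[X0→φ3] = [F, F, T, T]
r5 m[X0→φ4] = [T, T, T, T]
r5 m[X1→φ2] = [T, F, F, F]
r5 m[X1→φ7] = [T, T, F, F]
r6 m[φ0→X13] = [T, T, T, T]
r6 m[φ0→X11] = [F, T, T, T]
r6 m[φ1→X13] = [T, F, F, T]
r6 m[φ1→X14] = [T, T, T, T]
r6 m[φ2→X14] = [F, T, T, F]
r6 m[φ2→X1] = [T, T, F, F]
r6 m[φ3→X14] = [T, T, T, T]
r6 m[φ3→X15] = [T, T, T, T]
r6 m[φ3→X0] = [T, T, T, T]
r6 m[φ4→X6] = [T, T, T, T]
r6 m[φ4→X0] = [F, F, T, T]
r6 m[φ5→X6] = [F, T, F, T]
r6 m[φ6→X6] = [T, F, T, T]
r6 m[φ7→X1] = [T, F, F, F]
r6 m[φ8→X14] = [F, T, F, F]
r6 m[φ9→X14] = [F, T, F, T]
r6 m[X13→φ0] = [T, F, F, T]
r6 m[X13→φ1] = [T, T, T, T]
r6 m[X6→φ4] = [F, F, F, T]
r6 m[X6→φ5] = [T, F, T, T]
r6 m[X6→φ6] = [F, T, F, T]
r6 m[X14→φ1] = [F, T, F, F]
r6 m[X14→φ2] = [F, T, F, F]
r6 m[X14→φ3] = [F, T, F, F]
r6 m[X14→φ8] = [F, T, F, F]
r6 m[X14→φ9] = [F, T, F, F]
r6 m[X11→φ0] = [T, T, T, T]
r6 m[X15→φ3] = [T, T, T, T]
r6 m[X0→φ3] = [F, F, T, T]
r6 m[X0→φ4] = [T, T, T, T]
r6 m[X1→φ2] = [T, F, F, F]
r6 m[X1→φ7] = [T, T, F, F]
fixed point reached at round 6
b[X1] = ⊗ incoming = [T, F, F, F]

b[X1] = [T, F, F, F]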